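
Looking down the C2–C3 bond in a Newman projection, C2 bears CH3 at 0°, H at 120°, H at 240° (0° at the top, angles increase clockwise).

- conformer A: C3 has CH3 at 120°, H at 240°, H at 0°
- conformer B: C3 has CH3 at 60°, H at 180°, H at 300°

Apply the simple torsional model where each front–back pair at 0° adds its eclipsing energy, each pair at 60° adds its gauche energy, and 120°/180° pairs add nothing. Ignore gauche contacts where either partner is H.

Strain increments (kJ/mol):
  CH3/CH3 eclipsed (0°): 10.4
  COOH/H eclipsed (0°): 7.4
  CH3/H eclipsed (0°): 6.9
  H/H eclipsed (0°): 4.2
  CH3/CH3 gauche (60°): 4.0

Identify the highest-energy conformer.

A

A is eclipsed. CH3 at 0° is eclipsed with H at 0° (6.9); H at 120° is eclipsed with CH3 at 120° (6.9); H at 240° is eclipsed with H at 240° (4.2). Total 18.0 kJ/mol.
B is staggered. CH3 at 0° is gauche with CH3 at 60° (4.0). Total 4.0 kJ/mol.
A has the highest total (18.0 kJ/mol).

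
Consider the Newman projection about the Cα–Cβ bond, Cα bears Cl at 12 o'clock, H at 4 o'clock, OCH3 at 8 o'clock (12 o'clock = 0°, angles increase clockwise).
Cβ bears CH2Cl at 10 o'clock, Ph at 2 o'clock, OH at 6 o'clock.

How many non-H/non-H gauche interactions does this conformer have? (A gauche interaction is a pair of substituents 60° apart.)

Non-H gauche pairs: Cl(0°)/CH2Cl(300°); Cl(0°)/Ph(60°); OCH3(240°)/CH2Cl(300°); OCH3(240°)/OH(180°) — 4 interactions.

4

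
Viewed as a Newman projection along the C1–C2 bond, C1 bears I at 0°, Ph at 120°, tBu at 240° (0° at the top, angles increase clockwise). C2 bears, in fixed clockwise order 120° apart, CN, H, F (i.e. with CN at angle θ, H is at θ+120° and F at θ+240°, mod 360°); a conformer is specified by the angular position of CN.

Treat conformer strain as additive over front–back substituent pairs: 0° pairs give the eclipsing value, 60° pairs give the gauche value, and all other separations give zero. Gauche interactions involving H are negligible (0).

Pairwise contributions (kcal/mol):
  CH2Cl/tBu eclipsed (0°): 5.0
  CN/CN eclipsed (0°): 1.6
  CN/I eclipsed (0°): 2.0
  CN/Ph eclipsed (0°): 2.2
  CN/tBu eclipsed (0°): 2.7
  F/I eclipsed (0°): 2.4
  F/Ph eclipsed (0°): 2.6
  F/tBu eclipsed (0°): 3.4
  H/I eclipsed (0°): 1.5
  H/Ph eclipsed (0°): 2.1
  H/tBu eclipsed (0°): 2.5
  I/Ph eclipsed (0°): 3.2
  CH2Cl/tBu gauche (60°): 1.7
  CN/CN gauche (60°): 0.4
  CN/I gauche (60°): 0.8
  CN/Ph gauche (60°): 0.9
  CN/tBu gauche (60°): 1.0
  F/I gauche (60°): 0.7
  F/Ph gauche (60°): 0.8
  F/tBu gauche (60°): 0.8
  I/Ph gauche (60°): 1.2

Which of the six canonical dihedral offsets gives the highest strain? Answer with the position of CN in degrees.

0°

CN at 0° is eclipsed. I at 0° is eclipsed with CN at 0° (2.0); Ph at 120° is eclipsed with H at 120° (2.1); tBu at 240° is eclipsed with F at 240° (3.4). Total 7.5 kcal/mol.
CN at 60° is staggered. I at 0° is gauche with CN at 60° (0.8); I at 0° is gauche with F at 300° (0.7); Ph at 120° is gauche with CN at 60° (0.9); tBu at 240° is gauche with F at 300° (0.8). Total 3.2 kcal/mol.
CN at 120° is eclipsed. I at 0° is eclipsed with F at 0° (2.4); Ph at 120° is eclipsed with CN at 120° (2.2); tBu at 240° is eclipsed with H at 240° (2.5). Total 7.1 kcal/mol.
CN at 180° is staggered. I at 0° is gauche with F at 60° (0.7); Ph at 120° is gauche with CN at 180° (0.9); Ph at 120° is gauche with F at 60° (0.8); tBu at 240° is gauche with CN at 180° (1.0). Total 3.4 kcal/mol.
CN at 240° is eclipsed. I at 0° is eclipsed with H at 0° (1.5); Ph at 120° is eclipsed with F at 120° (2.6); tBu at 240° is eclipsed with CN at 240° (2.7). Total 6.8 kcal/mol.
CN at 300° is staggered. I at 0° is gauche with CN at 300° (0.8); Ph at 120° is gauche with F at 180° (0.8); tBu at 240° is gauche with CN at 300° (1.0); tBu at 240° is gauche with F at 180° (0.8). Total 3.4 kcal/mol.
The maximum (7.5 kcal/mol) occurs with CN at 0°.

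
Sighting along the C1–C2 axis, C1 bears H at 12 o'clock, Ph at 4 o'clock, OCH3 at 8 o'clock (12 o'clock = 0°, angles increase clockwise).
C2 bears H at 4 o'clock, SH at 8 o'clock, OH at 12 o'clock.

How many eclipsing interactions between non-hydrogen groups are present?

Non-H eclipsing pairs: OCH3(240°)/SH(240°) — 1 interaction.

1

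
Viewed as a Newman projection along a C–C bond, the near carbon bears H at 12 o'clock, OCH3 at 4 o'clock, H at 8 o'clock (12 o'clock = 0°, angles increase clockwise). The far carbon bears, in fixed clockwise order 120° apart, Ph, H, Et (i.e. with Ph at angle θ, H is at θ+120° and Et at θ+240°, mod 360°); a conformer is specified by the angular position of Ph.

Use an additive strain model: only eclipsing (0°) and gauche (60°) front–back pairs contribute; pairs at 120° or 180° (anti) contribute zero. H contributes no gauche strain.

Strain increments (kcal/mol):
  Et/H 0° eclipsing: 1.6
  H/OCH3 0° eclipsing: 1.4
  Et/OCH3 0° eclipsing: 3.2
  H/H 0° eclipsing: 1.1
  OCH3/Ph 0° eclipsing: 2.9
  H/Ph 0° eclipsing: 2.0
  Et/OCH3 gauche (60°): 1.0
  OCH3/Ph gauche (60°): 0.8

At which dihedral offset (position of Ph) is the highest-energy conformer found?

240°

Ph at 0° (eclipsed): H(0°)/Ph(0°) eclipsed 2.0; OCH3(120°)/H(120°) eclipsed 1.4; H(240°)/Et(240°) eclipsed 1.6 → 5.0 kcal/mol.
Ph at 60° (staggered): OCH3(120°)/Ph(60°) gauche 0.8 → 0.8 kcal/mol.
Ph at 120° (eclipsed): H(0°)/Et(0°) eclipsed 1.6; OCH3(120°)/Ph(120°) eclipsed 2.9; H(240°)/H(240°) eclipsed 1.1 → 5.6 kcal/mol.
Ph at 180° (staggered): OCH3(120°)/Ph(180°) gauche 0.8; OCH3(120°)/Et(60°) gauche 1.0 → 1.8 kcal/mol.
Ph at 240° (eclipsed): H(0°)/H(0°) eclipsed 1.1; OCH3(120°)/Et(120°) eclipsed 3.2; H(240°)/Ph(240°) eclipsed 2.0 → 6.3 kcal/mol.
Ph at 300° (staggered): OCH3(120°)/Et(180°) gauche 1.0 → 1.0 kcal/mol.
The maximum (6.3 kcal/mol) occurs with Ph at 240°.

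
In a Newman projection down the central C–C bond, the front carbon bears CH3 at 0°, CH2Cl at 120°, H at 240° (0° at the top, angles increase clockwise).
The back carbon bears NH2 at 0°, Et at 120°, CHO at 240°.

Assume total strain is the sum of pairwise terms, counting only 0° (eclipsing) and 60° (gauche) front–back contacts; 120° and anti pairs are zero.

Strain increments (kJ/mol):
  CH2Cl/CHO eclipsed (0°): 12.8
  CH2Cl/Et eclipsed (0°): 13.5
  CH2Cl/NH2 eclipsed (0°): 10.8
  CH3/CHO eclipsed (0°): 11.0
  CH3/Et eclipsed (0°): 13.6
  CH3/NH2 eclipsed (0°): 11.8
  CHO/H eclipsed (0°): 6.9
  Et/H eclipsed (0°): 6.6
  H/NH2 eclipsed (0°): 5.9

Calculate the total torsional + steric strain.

32.2 kJ/mol

This conformer is eclipsed. CH3 at 0° is eclipsed with NH2 at 0° (11.8); CH2Cl at 120° is eclipsed with Et at 120° (13.5); H at 240° is eclipsed with CHO at 240° (6.9). Total 32.2 kJ/mol.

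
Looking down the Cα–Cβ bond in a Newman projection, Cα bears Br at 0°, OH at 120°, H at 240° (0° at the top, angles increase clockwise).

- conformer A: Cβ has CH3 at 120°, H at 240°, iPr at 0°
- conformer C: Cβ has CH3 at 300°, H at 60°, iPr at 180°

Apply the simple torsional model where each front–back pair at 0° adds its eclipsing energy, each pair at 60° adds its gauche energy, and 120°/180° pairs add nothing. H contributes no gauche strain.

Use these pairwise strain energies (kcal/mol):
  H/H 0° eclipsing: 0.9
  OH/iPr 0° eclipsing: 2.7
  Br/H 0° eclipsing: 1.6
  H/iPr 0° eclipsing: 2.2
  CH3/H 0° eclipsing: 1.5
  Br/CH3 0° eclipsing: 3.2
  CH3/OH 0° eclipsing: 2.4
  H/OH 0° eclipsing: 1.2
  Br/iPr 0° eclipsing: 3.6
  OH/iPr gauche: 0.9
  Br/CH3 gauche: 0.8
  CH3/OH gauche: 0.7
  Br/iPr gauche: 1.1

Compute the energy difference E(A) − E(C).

+5.2 kcal/mol

A (eclipsed): Br(0°)/iPr(0°) eclipsed 3.6; OH(120°)/CH3(120°) eclipsed 2.4; H(240°)/H(240°) eclipsed 0.9 → 6.9 kcal/mol.
C (staggered): Br(0°)/CH3(300°) gauche 0.8; OH(120°)/iPr(180°) gauche 0.9 → 1.7 kcal/mol.
E(A) − E(C) = 6.9 − 1.7 = +5.2 kcal/mol.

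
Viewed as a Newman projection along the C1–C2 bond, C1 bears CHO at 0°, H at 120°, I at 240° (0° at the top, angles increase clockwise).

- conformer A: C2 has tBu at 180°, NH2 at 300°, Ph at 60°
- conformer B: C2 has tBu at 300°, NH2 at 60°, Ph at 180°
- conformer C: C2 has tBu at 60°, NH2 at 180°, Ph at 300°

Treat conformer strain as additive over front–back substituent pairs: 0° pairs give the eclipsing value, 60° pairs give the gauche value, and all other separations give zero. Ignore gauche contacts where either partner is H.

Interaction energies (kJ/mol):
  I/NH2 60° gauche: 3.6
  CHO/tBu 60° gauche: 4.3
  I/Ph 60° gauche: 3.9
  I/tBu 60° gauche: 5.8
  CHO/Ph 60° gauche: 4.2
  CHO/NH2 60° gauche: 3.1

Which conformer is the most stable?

A (staggered): CHO–NH2 gauche, CHO–Ph gauche, I–tBu gauche, I–NH2 gauche; 3.1 + 4.2 + 5.8 + 3.6 = 16.7 kJ/mol.
B (staggered): CHO–tBu gauche, CHO–NH2 gauche, I–tBu gauche, I–Ph gauche; 4.3 + 3.1 + 5.8 + 3.9 = 17.1 kJ/mol.
C (staggered): CHO–tBu gauche, CHO–Ph gauche, I–NH2 gauche, I–Ph gauche; 4.3 + 4.2 + 3.6 + 3.9 = 16.0 kJ/mol.
C has the lowest total (16.0 kJ/mol).

C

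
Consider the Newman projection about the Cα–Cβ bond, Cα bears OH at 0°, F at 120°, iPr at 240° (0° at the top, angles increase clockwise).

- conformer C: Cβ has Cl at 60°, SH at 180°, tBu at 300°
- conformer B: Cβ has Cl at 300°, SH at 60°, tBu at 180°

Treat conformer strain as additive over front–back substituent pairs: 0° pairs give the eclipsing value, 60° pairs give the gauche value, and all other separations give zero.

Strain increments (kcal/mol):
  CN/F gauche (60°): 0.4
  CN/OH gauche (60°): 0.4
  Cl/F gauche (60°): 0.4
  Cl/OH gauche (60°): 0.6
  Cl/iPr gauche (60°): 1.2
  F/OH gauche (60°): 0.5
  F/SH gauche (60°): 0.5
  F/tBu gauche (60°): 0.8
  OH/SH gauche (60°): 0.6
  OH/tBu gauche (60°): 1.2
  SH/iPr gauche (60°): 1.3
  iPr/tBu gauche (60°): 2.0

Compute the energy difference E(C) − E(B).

C is staggered. OH at 0° is gauche with Cl at 60° (0.6); OH at 0° is gauche with tBu at 300° (1.2); F at 120° is gauche with Cl at 60° (0.4); F at 120° is gauche with SH at 180° (0.5); iPr at 240° is gauche with SH at 180° (1.3); iPr at 240° is gauche with tBu at 300° (2.0). Total 6.0 kcal/mol.
B is staggered. OH at 0° is gauche with Cl at 300° (0.6); OH at 0° is gauche with SH at 60° (0.6); F at 120° is gauche with SH at 60° (0.5); F at 120° is gauche with tBu at 180° (0.8); iPr at 240° is gauche with Cl at 300° (1.2); iPr at 240° is gauche with tBu at 180° (2.0). Total 5.7 kcal/mol.
E(C) − E(B) = 6.0 − 5.7 = +0.3 kcal/mol.

+0.3 kcal/mol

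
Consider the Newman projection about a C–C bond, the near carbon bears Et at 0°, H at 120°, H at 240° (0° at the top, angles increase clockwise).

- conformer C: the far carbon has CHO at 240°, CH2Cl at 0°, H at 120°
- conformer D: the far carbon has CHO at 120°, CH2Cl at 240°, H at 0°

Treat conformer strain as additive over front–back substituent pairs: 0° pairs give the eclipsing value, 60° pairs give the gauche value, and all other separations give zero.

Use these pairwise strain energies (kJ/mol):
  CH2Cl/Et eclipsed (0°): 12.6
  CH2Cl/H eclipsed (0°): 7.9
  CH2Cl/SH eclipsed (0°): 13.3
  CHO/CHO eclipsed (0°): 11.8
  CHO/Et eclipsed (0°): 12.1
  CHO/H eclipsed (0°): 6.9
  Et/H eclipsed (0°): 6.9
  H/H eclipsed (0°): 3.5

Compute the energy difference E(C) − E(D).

+1.3 kJ/mol

C is eclipsed. Et at 0° is eclipsed with CH2Cl at 0° (12.6); H at 120° is eclipsed with H at 120° (3.5); H at 240° is eclipsed with CHO at 240° (6.9). Total 23.0 kJ/mol.
D is eclipsed. Et at 0° is eclipsed with H at 0° (6.9); H at 120° is eclipsed with CHO at 120° (6.9); H at 240° is eclipsed with CH2Cl at 240° (7.9). Total 21.7 kJ/mol.
E(C) − E(D) = 23.0 − 21.7 = +1.3 kJ/mol.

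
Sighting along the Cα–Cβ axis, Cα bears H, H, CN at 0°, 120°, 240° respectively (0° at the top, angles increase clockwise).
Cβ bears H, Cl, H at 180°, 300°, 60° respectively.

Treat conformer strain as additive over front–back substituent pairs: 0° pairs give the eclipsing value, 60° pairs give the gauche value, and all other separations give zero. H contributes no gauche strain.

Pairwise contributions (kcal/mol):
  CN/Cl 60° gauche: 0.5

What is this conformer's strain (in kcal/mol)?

0.5 kcal/mol

This conformer (staggered): CN–Cl gauche; 0.5 = 0.5 kcal/mol.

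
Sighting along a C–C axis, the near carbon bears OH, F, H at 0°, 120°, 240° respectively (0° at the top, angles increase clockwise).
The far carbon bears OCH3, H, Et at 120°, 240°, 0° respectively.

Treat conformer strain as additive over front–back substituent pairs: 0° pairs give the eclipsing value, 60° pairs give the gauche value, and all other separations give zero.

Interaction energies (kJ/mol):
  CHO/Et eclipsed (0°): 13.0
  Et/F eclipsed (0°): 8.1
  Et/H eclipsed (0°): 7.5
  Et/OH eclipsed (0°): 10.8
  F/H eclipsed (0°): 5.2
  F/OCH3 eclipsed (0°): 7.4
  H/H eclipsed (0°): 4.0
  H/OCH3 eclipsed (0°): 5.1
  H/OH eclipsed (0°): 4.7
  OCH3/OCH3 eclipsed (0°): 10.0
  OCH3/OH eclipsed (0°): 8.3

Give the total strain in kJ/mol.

22.2 kJ/mol

This conformer (eclipsed): OH(0°)/Et(0°) eclipsed 10.8; F(120°)/OCH3(120°) eclipsed 7.4; H(240°)/H(240°) eclipsed 4.0 → 22.2 kJ/mol.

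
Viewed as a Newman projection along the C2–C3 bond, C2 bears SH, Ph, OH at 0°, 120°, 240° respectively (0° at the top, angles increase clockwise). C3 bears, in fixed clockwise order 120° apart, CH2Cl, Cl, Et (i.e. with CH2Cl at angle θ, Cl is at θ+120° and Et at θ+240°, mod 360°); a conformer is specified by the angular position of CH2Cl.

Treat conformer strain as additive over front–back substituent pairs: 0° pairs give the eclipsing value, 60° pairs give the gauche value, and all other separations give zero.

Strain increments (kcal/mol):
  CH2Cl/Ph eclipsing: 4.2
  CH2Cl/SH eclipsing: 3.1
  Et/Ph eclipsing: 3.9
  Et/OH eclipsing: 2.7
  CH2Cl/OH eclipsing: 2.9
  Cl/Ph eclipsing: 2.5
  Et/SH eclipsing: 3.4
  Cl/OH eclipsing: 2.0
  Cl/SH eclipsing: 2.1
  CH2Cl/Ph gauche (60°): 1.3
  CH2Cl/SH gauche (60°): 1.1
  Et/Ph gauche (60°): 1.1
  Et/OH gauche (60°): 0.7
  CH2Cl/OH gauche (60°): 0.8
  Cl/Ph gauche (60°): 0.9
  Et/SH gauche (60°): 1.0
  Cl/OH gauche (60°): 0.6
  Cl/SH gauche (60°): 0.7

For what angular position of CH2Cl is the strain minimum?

CH2Cl at 0° (eclipsed): SH–CH2Cl eclipsed, Ph–Cl eclipsed, OH–Et eclipsed; 3.1 + 2.5 + 2.7 = 8.3 kcal/mol.
CH2Cl at 60° (staggered): SH–CH2Cl gauche, SH–Et gauche, Ph–CH2Cl gauche, Ph–Cl gauche, OH–Cl gauche, OH–Et gauche; 1.1 + 1.0 + 1.3 + 0.9 + 0.6 + 0.7 = 5.6 kcal/mol.
CH2Cl at 120° (eclipsed): SH–Et eclipsed, Ph–CH2Cl eclipsed, OH–Cl eclipsed; 3.4 + 4.2 + 2.0 = 9.6 kcal/mol.
CH2Cl at 180° (staggered): SH–Cl gauche, SH–Et gauche, Ph–CH2Cl gauche, Ph–Et gauche, OH–CH2Cl gauche, OH–Cl gauche; 0.7 + 1.0 + 1.3 + 1.1 + 0.8 + 0.6 = 5.5 kcal/mol.
CH2Cl at 240° (eclipsed): SH–Cl eclipsed, Ph–Et eclipsed, OH–CH2Cl eclipsed; 2.1 + 3.9 + 2.9 = 8.9 kcal/mol.
CH2Cl at 300° (staggered): SH–CH2Cl gauche, SH–Cl gauche, Ph–Cl gauche, Ph–Et gauche, OH–CH2Cl gauche, OH–Et gauche; 1.1 + 0.7 + 0.9 + 1.1 + 0.8 + 0.7 = 5.3 kcal/mol.
The minimum (5.3 kcal/mol) occurs with CH2Cl at 300°.

300°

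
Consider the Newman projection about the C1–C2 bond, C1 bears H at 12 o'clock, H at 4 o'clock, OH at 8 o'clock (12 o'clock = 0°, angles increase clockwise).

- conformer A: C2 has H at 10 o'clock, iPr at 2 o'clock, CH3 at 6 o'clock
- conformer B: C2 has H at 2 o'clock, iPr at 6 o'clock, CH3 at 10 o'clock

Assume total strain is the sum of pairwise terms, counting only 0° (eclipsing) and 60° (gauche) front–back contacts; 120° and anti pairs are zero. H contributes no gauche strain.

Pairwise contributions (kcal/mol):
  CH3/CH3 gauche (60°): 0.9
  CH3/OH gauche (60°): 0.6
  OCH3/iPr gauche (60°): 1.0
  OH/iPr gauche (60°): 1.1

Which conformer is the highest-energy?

B

A is staggered. OH at 240° is gauche with CH3 at 180° (0.6). Total 0.6 kcal/mol.
B is staggered. OH at 240° is gauche with iPr at 180° (1.1); OH at 240° is gauche with CH3 at 300° (0.6). Total 1.7 kcal/mol.
B has the highest total (1.7 kcal/mol).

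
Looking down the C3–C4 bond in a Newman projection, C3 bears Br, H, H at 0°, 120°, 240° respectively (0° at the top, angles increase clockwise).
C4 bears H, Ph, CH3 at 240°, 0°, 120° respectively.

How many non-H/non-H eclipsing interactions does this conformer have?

1

Non-H eclipsing pairs: Br(0°)/Ph(0°) — 1 interaction.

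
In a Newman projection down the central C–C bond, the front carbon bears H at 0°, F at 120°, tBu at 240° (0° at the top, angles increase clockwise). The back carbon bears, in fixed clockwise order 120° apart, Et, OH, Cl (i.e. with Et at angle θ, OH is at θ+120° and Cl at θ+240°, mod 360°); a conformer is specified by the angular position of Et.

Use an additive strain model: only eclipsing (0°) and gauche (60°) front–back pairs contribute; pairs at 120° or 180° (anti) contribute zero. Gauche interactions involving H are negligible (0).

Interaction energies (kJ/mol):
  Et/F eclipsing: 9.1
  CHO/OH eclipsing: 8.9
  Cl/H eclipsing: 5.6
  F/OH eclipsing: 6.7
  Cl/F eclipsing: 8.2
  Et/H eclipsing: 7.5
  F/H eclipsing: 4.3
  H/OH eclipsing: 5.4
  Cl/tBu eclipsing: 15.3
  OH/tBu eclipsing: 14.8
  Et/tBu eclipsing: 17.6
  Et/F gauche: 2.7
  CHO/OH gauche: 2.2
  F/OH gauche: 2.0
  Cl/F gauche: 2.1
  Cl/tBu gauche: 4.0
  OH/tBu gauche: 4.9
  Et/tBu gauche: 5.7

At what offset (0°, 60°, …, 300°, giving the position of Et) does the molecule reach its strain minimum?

Et at 0° (eclipsed): H–Et eclipsed, F–OH eclipsed, tBu–Cl eclipsed; 7.5 + 6.7 + 15.3 = 29.5 kJ/mol.
Et at 60° (staggered): F–Et gauche, F–OH gauche, tBu–OH gauche, tBu–Cl gauche; 2.7 + 2.0 + 4.9 + 4.0 = 13.6 kJ/mol.
Et at 120° (eclipsed): H–Cl eclipsed, F–Et eclipsed, tBu–OH eclipsed; 5.6 + 9.1 + 14.8 = 29.5 kJ/mol.
Et at 180° (staggered): F–Et gauche, F–Cl gauche, tBu–Et gauche, tBu–OH gauche; 2.7 + 2.1 + 5.7 + 4.9 = 15.4 kJ/mol.
Et at 240° (eclipsed): H–OH eclipsed, F–Cl eclipsed, tBu–Et eclipsed; 5.4 + 8.2 + 17.6 = 31.2 kJ/mol.
Et at 300° (staggered): F–OH gauche, F–Cl gauche, tBu–Et gauche, tBu–Cl gauche; 2.0 + 2.1 + 5.7 + 4.0 = 13.8 kJ/mol.
The minimum (13.6 kJ/mol) occurs with Et at 60°.

60°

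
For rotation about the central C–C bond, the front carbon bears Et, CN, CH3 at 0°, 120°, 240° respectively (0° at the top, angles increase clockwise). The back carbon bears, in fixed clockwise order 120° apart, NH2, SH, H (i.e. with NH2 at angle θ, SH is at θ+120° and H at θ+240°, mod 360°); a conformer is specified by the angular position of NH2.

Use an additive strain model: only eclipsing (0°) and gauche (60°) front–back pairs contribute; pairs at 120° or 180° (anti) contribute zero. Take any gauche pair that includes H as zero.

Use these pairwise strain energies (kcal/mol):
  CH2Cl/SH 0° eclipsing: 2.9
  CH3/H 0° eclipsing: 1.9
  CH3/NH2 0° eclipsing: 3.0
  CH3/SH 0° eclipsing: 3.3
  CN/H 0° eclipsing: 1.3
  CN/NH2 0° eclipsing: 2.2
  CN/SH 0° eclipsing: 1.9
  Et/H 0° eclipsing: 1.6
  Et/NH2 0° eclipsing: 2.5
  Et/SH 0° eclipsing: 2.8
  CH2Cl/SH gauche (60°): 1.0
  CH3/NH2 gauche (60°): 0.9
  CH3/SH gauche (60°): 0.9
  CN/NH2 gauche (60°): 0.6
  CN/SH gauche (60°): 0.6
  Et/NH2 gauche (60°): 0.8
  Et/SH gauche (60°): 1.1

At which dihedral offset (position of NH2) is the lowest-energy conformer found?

60°

NH2 at 0° is eclipsed. Et at 0° is eclipsed with NH2 at 0° (2.5); CN at 120° is eclipsed with SH at 120° (1.9); CH3 at 240° is eclipsed with H at 240° (1.9). Total 6.3 kcal/mol.
NH2 at 60° is staggered. Et at 0° is gauche with NH2 at 60° (0.8); CN at 120° is gauche with NH2 at 60° (0.6); CN at 120° is gauche with SH at 180° (0.6); CH3 at 240° is gauche with SH at 180° (0.9). Total 2.9 kcal/mol.
NH2 at 120° is eclipsed. Et at 0° is eclipsed with H at 0° (1.6); CN at 120° is eclipsed with NH2 at 120° (2.2); CH3 at 240° is eclipsed with SH at 240° (3.3). Total 7.1 kcal/mol.
NH2 at 180° is staggered. Et at 0° is gauche with SH at 300° (1.1); CN at 120° is gauche with NH2 at 180° (0.6); CH3 at 240° is gauche with NH2 at 180° (0.9); CH3 at 240° is gauche with SH at 300° (0.9). Total 3.5 kcal/mol.
NH2 at 240° is eclipsed. Et at 0° is eclipsed with SH at 0° (2.8); CN at 120° is eclipsed with H at 120° (1.3); CH3 at 240° is eclipsed with NH2 at 240° (3.0). Total 7.1 kcal/mol.
NH2 at 300° is staggered. Et at 0° is gauche with NH2 at 300° (0.8); Et at 0° is gauche with SH at 60° (1.1); CN at 120° is gauche with SH at 60° (0.6); CH3 at 240° is gauche with NH2 at 300° (0.9). Total 3.4 kcal/mol.
The minimum (2.9 kcal/mol) occurs with NH2 at 60°.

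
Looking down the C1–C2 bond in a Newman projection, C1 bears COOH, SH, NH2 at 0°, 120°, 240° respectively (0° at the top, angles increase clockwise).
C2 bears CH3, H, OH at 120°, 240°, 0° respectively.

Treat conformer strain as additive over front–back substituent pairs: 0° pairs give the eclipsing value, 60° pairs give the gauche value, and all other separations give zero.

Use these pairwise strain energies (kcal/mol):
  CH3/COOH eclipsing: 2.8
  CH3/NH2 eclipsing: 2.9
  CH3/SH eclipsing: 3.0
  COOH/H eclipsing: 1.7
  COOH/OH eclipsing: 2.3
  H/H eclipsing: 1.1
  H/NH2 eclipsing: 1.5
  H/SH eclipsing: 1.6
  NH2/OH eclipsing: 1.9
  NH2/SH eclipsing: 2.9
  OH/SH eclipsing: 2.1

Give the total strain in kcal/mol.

This conformer (eclipsed): COOH–OH eclipsed, SH–CH3 eclipsed, NH2–H eclipsed; 2.3 + 3.0 + 1.5 = 6.8 kcal/mol.

6.8 kcal/mol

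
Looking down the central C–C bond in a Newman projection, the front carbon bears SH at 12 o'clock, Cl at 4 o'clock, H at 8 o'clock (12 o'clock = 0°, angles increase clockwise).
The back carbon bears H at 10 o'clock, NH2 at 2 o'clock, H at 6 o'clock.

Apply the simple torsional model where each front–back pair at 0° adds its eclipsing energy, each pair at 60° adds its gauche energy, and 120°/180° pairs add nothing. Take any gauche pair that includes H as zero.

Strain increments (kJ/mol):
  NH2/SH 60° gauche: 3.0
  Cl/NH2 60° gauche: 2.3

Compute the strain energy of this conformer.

This conformer (staggered): SH(0°)/NH2(60°) gauche 3.0; Cl(120°)/NH2(60°) gauche 2.3 → 5.3 kJ/mol.

5.3 kJ/mol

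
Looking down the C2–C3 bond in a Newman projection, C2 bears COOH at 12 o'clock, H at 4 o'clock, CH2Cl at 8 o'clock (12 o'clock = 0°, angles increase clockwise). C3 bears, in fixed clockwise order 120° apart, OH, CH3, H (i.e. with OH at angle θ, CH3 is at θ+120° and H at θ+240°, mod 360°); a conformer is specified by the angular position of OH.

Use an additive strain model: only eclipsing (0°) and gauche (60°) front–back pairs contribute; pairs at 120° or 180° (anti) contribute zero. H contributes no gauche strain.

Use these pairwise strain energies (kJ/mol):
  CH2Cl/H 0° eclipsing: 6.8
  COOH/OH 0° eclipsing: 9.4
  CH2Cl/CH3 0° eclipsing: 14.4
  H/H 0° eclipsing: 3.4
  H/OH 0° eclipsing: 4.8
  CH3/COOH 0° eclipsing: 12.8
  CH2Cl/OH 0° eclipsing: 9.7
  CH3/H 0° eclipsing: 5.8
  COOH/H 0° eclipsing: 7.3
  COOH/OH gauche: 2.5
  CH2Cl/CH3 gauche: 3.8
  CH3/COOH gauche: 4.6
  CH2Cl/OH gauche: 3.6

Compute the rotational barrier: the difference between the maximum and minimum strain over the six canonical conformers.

20.2 kJ/mol

OH at 0° (eclipsed): COOH(0°)/OH(0°) eclipsed 9.4; H(120°)/CH3(120°) eclipsed 5.8; CH2Cl(240°)/H(240°) eclipsed 6.8 → 22.0 kJ/mol.
OH at 60° (staggered): COOH(0°)/OH(60°) gauche 2.5; CH2Cl(240°)/CH3(180°) gauche 3.8 → 6.3 kJ/mol.
OH at 120° (eclipsed): COOH(0°)/H(0°) eclipsed 7.3; H(120°)/OH(120°) eclipsed 4.8; CH2Cl(240°)/CH3(240°) eclipsed 14.4 → 26.5 kJ/mol.
OH at 180° (staggered): COOH(0°)/CH3(300°) gauche 4.6; CH2Cl(240°)/OH(180°) gauche 3.6; CH2Cl(240°)/CH3(300°) gauche 3.8 → 12.0 kJ/mol.
OH at 240° (eclipsed): COOH(0°)/CH3(0°) eclipsed 12.8; H(120°)/H(120°) eclipsed 3.4; CH2Cl(240°)/OH(240°) eclipsed 9.7 → 25.9 kJ/mol.
OH at 300° (staggered): COOH(0°)/OH(300°) gauche 2.5; COOH(0°)/CH3(60°) gauche 4.6; CH2Cl(240°)/OH(300°) gauche 3.6 → 10.7 kJ/mol.
Max at 120° (26.5 kJ/mol), min at 60° (6.3 kJ/mol); barrier = 20.2 kJ/mol.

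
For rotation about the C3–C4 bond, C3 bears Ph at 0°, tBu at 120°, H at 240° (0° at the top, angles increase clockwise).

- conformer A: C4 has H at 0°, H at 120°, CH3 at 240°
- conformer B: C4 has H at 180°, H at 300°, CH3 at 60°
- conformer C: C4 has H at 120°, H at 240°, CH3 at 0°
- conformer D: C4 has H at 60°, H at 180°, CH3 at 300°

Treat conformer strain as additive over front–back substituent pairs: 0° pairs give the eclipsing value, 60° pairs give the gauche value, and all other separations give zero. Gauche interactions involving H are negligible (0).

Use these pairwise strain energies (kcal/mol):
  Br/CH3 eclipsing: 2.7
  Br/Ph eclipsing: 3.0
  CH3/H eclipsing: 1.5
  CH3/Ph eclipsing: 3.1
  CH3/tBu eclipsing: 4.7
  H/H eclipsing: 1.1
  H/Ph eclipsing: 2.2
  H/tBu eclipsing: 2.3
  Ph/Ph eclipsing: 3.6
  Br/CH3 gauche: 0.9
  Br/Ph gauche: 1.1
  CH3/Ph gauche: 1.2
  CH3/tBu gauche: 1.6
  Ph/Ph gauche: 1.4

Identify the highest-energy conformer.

A is eclipsed. Ph at 0° is eclipsed with H at 0° (2.2); tBu at 120° is eclipsed with H at 120° (2.3); H at 240° is eclipsed with CH3 at 240° (1.5). Total 6.0 kcal/mol.
B is staggered. Ph at 0° is gauche with CH3 at 60° (1.2); tBu at 120° is gauche with CH3 at 60° (1.6). Total 2.8 kcal/mol.
C is eclipsed. Ph at 0° is eclipsed with CH3 at 0° (3.1); tBu at 120° is eclipsed with H at 120° (2.3); H at 240° is eclipsed with H at 240° (1.1). Total 6.5 kcal/mol.
D is staggered. Ph at 0° is gauche with CH3 at 300° (1.2). Total 1.2 kcal/mol.
C has the highest total (6.5 kcal/mol).

C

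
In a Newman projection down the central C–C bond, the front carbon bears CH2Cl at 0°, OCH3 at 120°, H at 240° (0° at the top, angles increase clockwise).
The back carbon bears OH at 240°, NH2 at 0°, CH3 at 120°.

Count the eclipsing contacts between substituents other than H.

Non-H eclipsing pairs: CH2Cl(0°)/NH2(0°); OCH3(120°)/CH3(120°) — 2 interactions.

2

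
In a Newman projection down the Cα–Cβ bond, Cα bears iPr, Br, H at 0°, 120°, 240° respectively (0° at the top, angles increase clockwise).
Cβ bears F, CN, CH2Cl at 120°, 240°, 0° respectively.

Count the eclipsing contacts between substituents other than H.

2

Non-H eclipsing pairs: iPr(0°)/CH2Cl(0°); Br(120°)/F(120°) — 2 interactions.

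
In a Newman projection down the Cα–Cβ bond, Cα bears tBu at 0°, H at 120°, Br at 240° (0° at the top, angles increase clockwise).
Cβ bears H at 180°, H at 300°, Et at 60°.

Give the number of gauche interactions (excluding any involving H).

1

Non-H gauche pairs: tBu(0°)/Et(60°) — 1 interaction.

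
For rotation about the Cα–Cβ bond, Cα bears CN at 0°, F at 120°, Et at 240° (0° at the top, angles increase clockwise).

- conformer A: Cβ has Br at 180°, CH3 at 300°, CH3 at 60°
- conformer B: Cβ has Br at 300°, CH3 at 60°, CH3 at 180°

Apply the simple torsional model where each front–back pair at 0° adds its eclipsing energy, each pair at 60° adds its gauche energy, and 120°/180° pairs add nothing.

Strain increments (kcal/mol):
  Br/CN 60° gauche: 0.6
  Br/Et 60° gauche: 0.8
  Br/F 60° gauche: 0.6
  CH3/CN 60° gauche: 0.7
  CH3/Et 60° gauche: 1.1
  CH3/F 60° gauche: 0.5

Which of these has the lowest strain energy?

B

A is staggered. CN at 0° is gauche with CH3 at 300° (0.7); CN at 0° is gauche with CH3 at 60° (0.7); F at 120° is gauche with Br at 180° (0.6); F at 120° is gauche with CH3 at 60° (0.5); Et at 240° is gauche with Br at 180° (0.8); Et at 240° is gauche with CH3 at 300° (1.1). Total 4.4 kcal/mol.
B is staggered. CN at 0° is gauche with Br at 300° (0.6); CN at 0° is gauche with CH3 at 60° (0.7); F at 120° is gauche with CH3 at 60° (0.5); F at 120° is gauche with CH3 at 180° (0.5); Et at 240° is gauche with Br at 300° (0.8); Et at 240° is gauche with CH3 at 180° (1.1). Total 4.2 kcal/mol.
B has the lowest total (4.2 kcal/mol).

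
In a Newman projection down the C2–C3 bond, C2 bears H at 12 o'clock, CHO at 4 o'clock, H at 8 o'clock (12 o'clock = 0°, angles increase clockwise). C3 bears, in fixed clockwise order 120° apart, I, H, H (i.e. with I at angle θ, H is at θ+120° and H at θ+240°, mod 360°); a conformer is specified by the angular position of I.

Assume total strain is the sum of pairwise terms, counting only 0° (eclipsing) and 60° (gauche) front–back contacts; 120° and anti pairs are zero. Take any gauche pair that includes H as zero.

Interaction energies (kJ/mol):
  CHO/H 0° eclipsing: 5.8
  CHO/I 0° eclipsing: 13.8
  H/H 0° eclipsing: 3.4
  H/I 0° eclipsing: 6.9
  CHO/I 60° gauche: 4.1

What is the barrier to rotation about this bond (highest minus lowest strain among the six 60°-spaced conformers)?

20.6 kJ/mol

I at 0° (eclipsed): H–I eclipsed, CHO–H eclipsed, H–H eclipsed; 6.9 + 5.8 + 3.4 = 16.1 kJ/mol.
I at 60° (staggered): CHO–I gauche; 4.1 = 4.1 kJ/mol.
I at 120° (eclipsed): H–H eclipsed, CHO–I eclipsed, H–H eclipsed; 3.4 + 13.8 + 3.4 = 20.6 kJ/mol.
I at 180° (staggered): CHO–I gauche; 4.1 = 4.1 kJ/mol.
I at 240° (eclipsed): H–H eclipsed, CHO–H eclipsed, H–I eclipsed; 3.4 + 5.8 + 6.9 = 16.1 kJ/mol.
I at 300° (staggered): no non-H gauche contacts → 0.0 kJ/mol.
Max at 120° (20.6 kJ/mol), min at 300° (0.0 kJ/mol); barrier = 20.6 kJ/mol.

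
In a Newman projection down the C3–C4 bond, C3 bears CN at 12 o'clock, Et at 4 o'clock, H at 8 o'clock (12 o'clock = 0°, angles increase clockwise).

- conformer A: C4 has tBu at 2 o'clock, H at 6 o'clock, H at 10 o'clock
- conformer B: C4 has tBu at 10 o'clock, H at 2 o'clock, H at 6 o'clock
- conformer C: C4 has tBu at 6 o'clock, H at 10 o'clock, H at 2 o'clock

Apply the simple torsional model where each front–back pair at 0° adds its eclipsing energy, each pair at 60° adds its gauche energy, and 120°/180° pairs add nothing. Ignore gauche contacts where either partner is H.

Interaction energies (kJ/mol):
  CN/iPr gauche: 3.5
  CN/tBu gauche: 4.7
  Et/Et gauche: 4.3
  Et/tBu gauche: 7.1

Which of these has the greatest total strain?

A (staggered): CN–tBu gauche, Et–tBu gauche; 4.7 + 7.1 = 11.8 kJ/mol.
B (staggered): CN–tBu gauche; 4.7 = 4.7 kJ/mol.
C (staggered): Et–tBu gauche; 7.1 = 7.1 kJ/mol.
A has the highest total (11.8 kJ/mol).

A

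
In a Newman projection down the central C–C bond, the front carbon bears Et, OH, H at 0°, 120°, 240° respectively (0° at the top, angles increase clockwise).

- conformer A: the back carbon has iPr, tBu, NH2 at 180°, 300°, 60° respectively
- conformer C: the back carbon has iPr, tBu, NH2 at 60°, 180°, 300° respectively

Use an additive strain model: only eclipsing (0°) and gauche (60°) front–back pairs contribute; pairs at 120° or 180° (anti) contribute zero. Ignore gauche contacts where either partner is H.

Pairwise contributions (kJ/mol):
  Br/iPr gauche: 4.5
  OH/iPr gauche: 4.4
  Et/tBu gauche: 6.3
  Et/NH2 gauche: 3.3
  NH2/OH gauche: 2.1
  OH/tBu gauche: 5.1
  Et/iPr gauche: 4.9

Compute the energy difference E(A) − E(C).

-1.6 kJ/mol

A (staggered): Et(0°)/tBu(300°) gauche 6.3; Et(0°)/NH2(60°) gauche 3.3; OH(120°)/iPr(180°) gauche 4.4; OH(120°)/NH2(60°) gauche 2.1 → 16.1 kJ/mol.
C (staggered): Et(0°)/iPr(60°) gauche 4.9; Et(0°)/NH2(300°) gauche 3.3; OH(120°)/iPr(60°) gauche 4.4; OH(120°)/tBu(180°) gauche 5.1 → 17.7 kJ/mol.
E(A) − E(C) = 16.1 − 17.7 = -1.6 kJ/mol.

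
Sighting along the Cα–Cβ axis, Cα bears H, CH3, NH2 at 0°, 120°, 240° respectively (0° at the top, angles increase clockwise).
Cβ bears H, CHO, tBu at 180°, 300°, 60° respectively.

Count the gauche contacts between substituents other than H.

Non-H gauche pairs: CH3(120°)/tBu(60°); NH2(240°)/CHO(300°) — 2 interactions.

2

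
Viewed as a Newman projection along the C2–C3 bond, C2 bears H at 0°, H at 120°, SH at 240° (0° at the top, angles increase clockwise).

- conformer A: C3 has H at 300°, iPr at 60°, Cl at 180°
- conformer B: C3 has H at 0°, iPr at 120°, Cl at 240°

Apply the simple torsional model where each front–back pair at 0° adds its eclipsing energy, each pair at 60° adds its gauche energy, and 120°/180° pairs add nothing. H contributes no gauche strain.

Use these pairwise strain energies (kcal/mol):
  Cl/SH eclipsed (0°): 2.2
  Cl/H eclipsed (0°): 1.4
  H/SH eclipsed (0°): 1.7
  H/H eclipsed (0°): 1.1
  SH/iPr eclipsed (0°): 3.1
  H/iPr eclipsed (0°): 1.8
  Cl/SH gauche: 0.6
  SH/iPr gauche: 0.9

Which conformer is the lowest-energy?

A (staggered): SH–Cl gauche; 0.6 = 0.6 kcal/mol.
B (eclipsed): H–H eclipsed, H–iPr eclipsed, SH–Cl eclipsed; 1.1 + 1.8 + 2.2 = 5.1 kcal/mol.
A has the lowest total (0.6 kcal/mol).

A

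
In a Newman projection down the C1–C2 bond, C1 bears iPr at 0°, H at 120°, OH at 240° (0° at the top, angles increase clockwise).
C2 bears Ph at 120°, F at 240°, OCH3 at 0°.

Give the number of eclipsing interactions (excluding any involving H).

Non-H eclipsing pairs: iPr(0°)/OCH3(0°); OH(240°)/F(240°) — 2 interactions.

2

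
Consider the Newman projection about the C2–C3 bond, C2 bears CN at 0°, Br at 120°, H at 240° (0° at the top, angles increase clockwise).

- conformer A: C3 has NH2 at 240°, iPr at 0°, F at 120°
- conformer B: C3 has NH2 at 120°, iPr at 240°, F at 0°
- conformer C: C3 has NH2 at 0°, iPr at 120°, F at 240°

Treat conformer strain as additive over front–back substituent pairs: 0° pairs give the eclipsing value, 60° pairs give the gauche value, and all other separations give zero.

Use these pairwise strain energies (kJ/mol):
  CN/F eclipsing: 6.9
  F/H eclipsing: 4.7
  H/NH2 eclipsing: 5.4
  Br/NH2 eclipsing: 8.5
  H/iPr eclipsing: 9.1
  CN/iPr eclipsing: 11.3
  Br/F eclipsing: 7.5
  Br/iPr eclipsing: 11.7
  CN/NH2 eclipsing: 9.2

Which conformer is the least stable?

A (eclipsed): CN(0°)/iPr(0°) eclipsed 11.3; Br(120°)/F(120°) eclipsed 7.5; H(240°)/NH2(240°) eclipsed 5.4 → 24.2 kJ/mol.
B (eclipsed): CN(0°)/F(0°) eclipsed 6.9; Br(120°)/NH2(120°) eclipsed 8.5; H(240°)/iPr(240°) eclipsed 9.1 → 24.5 kJ/mol.
C (eclipsed): CN(0°)/NH2(0°) eclipsed 9.2; Br(120°)/iPr(120°) eclipsed 11.7; H(240°)/F(240°) eclipsed 4.7 → 25.6 kJ/mol.
C has the highest total (25.6 kJ/mol).

C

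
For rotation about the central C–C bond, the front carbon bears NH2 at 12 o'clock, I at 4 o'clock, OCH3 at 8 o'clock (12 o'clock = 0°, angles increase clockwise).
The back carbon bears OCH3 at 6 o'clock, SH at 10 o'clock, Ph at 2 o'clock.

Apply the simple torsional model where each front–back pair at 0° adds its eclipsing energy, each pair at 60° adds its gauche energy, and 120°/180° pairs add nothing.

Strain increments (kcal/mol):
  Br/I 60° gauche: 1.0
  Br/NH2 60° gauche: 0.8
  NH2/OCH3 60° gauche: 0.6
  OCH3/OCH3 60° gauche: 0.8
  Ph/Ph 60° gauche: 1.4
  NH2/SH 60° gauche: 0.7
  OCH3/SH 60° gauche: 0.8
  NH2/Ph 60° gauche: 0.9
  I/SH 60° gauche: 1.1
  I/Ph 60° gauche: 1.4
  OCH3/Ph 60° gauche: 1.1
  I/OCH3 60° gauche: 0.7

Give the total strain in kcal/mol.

This conformer is staggered. NH2 at 0° is gauche with SH at 300° (0.7); NH2 at 0° is gauche with Ph at 60° (0.9); I at 120° is gauche with OCH3 at 180° (0.7); I at 120° is gauche with Ph at 60° (1.4); OCH3 at 240° is gauche with OCH3 at 180° (0.8); OCH3 at 240° is gauche with SH at 300° (0.8). Total 5.3 kcal/mol.

5.3 kcal/mol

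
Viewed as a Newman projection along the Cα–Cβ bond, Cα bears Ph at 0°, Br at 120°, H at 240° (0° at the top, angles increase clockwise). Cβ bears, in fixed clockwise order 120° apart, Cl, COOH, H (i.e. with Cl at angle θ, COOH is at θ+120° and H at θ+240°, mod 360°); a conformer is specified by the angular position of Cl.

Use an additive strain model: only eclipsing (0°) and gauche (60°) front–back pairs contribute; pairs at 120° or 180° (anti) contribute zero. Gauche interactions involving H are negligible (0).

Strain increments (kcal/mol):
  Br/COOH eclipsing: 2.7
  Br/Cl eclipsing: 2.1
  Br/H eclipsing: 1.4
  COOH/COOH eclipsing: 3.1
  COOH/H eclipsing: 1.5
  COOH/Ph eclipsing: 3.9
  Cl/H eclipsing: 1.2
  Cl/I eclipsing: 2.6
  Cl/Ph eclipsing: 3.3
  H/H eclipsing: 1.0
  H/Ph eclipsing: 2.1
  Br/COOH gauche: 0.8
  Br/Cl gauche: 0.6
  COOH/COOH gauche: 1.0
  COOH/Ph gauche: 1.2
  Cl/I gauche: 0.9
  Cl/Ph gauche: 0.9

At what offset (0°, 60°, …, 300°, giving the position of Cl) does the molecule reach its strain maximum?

0°

Cl at 0° is eclipsed. Ph at 0° is eclipsed with Cl at 0° (3.3); Br at 120° is eclipsed with COOH at 120° (2.7); H at 240° is eclipsed with H at 240° (1.0). Total 7.0 kcal/mol.
Cl at 60° is staggered. Ph at 0° is gauche with Cl at 60° (0.9); Br at 120° is gauche with Cl at 60° (0.6); Br at 120° is gauche with COOH at 180° (0.8). Total 2.3 kcal/mol.
Cl at 120° is eclipsed. Ph at 0° is eclipsed with H at 0° (2.1); Br at 120° is eclipsed with Cl at 120° (2.1); H at 240° is eclipsed with COOH at 240° (1.5). Total 5.7 kcal/mol.
Cl at 180° is staggered. Ph at 0° is gauche with COOH at 300° (1.2); Br at 120° is gauche with Cl at 180° (0.6). Total 1.8 kcal/mol.
Cl at 240° is eclipsed. Ph at 0° is eclipsed with COOH at 0° (3.9); Br at 120° is eclipsed with H at 120° (1.4); H at 240° is eclipsed with Cl at 240° (1.2). Total 6.5 kcal/mol.
Cl at 300° is staggered. Ph at 0° is gauche with Cl at 300° (0.9); Ph at 0° is gauche with COOH at 60° (1.2); Br at 120° is gauche with COOH at 60° (0.8). Total 2.9 kcal/mol.
The maximum (7.0 kcal/mol) occurs with Cl at 0°.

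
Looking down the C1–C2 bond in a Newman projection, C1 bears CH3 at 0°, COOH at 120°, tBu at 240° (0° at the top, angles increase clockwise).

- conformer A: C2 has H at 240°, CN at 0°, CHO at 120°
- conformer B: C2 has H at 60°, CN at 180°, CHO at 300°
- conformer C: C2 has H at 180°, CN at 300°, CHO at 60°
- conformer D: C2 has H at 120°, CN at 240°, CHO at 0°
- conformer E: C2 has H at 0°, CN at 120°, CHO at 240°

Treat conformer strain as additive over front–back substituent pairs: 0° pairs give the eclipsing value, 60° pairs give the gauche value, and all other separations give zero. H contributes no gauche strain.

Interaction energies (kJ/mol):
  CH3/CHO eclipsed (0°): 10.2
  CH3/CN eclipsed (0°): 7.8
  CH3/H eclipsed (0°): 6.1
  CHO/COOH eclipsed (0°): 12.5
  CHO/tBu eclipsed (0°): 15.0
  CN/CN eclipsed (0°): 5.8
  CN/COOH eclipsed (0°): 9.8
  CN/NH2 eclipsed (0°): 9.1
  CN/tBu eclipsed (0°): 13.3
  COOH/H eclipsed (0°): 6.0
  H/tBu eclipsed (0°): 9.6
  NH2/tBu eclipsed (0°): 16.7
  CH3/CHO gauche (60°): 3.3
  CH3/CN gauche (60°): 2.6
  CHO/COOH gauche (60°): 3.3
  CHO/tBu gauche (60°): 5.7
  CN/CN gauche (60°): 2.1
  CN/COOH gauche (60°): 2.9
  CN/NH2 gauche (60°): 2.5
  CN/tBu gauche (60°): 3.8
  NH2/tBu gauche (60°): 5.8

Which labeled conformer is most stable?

A (eclipsed): CH3–CN eclipsed, COOH–CHO eclipsed, tBu–H eclipsed; 7.8 + 12.5 + 9.6 = 29.9 kJ/mol.
B (staggered): CH3–CHO gauche, COOH–CN gauche, tBu–CN gauche, tBu–CHO gauche; 3.3 + 2.9 + 3.8 + 5.7 = 15.7 kJ/mol.
C (staggered): CH3–CN gauche, CH3–CHO gauche, COOH–CHO gauche, tBu–CN gauche; 2.6 + 3.3 + 3.3 + 3.8 = 13.0 kJ/mol.
D (eclipsed): CH3–CHO eclipsed, COOH–H eclipsed, tBu–CN eclipsed; 10.2 + 6.0 + 13.3 = 29.5 kJ/mol.
E (eclipsed): CH3–H eclipsed, COOH–CN eclipsed, tBu–CHO eclipsed; 6.1 + 9.8 + 15.0 = 30.9 kJ/mol.
C has the lowest total (13.0 kJ/mol).

C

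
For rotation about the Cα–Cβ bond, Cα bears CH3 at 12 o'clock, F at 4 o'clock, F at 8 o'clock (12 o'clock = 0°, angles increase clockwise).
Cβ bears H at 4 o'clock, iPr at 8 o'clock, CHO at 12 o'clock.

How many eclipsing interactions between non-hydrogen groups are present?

2

Non-H eclipsing pairs: CH3(0°)/CHO(0°); F(240°)/iPr(240°) — 2 interactions.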